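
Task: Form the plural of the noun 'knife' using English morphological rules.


Apply rule: Change -fe to -ves. 'knife' becomes 'knives'.

knives


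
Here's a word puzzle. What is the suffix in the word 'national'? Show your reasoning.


The word 'national' = 'nation' (root) + '-al' (suffix). The suffix is '-al'.

al


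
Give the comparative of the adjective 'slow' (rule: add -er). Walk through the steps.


Apply comparative formation (add -er): 'slow' -> 'slower'.

slower


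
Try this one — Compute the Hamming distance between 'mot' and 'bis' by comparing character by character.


Alignment:
Position 1: 'm' vs 'b' = DIFFER
Position 2: 'o' vs 'i' = DIFFER
Position 3: 't' vs 's' = DIFFER
Total differences: 3

3


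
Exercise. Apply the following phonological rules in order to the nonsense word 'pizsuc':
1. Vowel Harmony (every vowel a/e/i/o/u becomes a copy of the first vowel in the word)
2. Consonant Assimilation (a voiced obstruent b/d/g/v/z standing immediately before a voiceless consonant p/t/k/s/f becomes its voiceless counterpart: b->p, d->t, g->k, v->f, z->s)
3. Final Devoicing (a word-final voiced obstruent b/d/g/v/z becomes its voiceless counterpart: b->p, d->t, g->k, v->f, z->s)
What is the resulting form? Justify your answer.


Starting form: 'pizsuc'
Rule 1: Vowel Harmony: all vowels become 'i' (matching first vowel). 'pizsuc' -> 'pizsic'
Rule 2: Consonant Assimilation: voiced obstruent before voiceless consonant becomes voiceless ('zs' -> 'ss'). 'pizsic' -> 'pissic'
Rule 3: Final Devoicing: final consonant 'c' is not one of the voiced obstruents b/d/g/v/z. No change.
Final form: 'pissic'

pissic


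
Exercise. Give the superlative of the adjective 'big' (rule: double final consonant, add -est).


Apply superlative formation (double final consonant, add -est): 'big' -> 'biggest'.

biggest


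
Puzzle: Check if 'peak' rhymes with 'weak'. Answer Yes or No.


Rime (stressed vowel + following sounds) of 'peak': -eak = /iːk/
Rime of 'weak': -eak = /iːk/
/iːk/ and /iːk/ are the same ending sound, so the words rhyme.

Yes


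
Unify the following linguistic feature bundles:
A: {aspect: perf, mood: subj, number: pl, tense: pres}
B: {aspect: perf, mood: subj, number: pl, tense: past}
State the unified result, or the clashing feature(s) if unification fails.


Compare features:
aspect: A=perf vs B=perf -> unified: perf
mood: A=subj vs B=subj -> unified: subj
number: A=pl vs B=pl -> unified: pl
tense: A=pres vs B=past -> CLASH
Clash detected on feature 'tense' (pres vs past); unification fails.

CLASH on 'tense' (pres vs past)


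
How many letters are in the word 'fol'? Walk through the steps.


Spell out 'fol' and number each letter: f(1), o(2), l(3). Total: 3 letters.

3


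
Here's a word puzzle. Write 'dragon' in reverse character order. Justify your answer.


Reverse 'dragon' character by character: 'nogard'.

nogard


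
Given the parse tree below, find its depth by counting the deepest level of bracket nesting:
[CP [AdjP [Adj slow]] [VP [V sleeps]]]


Count bracket nesting levels:
'[' at pos 0: depth = 1
'[' at pos 4: depth = 2
'[' at pos 10: depth = 3
'[' at pos 22: depth = 2
'[' at pos 26: depth = 3
Maximum depth reached: 3

3


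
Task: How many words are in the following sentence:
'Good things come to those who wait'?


Split into words: Good | things | come | to | those | who | wait = 7 words.

7


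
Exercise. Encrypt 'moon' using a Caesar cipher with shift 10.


Shift each letter by 10: m -> w, o -> y, o -> y, n -> x. Result: 'wyyx'.

wyyx


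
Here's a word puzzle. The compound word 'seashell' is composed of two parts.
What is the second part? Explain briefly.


Split 'seashell' into 'sea' + 'shell'. The second part is 'shell'.

shell


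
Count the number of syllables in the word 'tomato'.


Break 'tomato' into syllables: to-ma-to -> to | ma | to = 3 syllables

3 syllables


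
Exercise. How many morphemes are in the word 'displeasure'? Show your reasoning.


Decomposition: dis- (prefix) + please (root) + -ure (suffix) = 3 morpheme(s)

3 morphemes


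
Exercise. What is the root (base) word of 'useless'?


Remove suffix '-less' from 'useless' to get root 'use'.

use


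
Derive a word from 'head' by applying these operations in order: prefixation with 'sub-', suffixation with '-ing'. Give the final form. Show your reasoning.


Step 1: Add prefix 'sub-' to 'head' = 'subhead'
Step 2: Add suffix '-ing' to 'subhead' = 'subheading'

subheading


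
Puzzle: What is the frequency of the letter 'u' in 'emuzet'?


Letter 'u' in 'emuzet': found at position(s) 3 = 1 occurrence(s).

1


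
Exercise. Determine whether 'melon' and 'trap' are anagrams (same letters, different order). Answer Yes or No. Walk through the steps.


Sorted letters of 'melon': 'elmno'
Sorted letters of 'trap': 'aprt'
They do not match.

No


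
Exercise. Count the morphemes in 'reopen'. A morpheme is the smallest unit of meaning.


Decomposition: re- (prefix) + open (root) = 2 morpheme(s)

2 morphemes


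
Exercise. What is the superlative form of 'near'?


Apply superlative formation (add -est): 'near' -> 'nearest'.

nearest


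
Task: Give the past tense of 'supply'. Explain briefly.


Apply rule: Change -y to -ied. 'supply' becomes 'supplied'.

supplied


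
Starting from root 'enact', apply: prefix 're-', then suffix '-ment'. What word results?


Step 1: Add prefix 're-' to 'enact' = 'reenact'
Step 2: Add suffix '-ment' to 'reenact' = 'reenactment'

reenactment


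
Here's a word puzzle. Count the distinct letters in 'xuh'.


Unique letters in 'xuh': {h, u, x} = 3 distinct letters.

3


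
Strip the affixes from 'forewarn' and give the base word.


Remove prefix 'fore' from 'forewarn' to get root 'warn'.

warn


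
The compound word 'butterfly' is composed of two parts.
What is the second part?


Split 'butterfly' into 'butter' + 'fly'. The second part is 'fly'.

fly


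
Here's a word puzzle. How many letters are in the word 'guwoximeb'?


Spell out 'guwoximeb' and number each letter: g(1), u(2), w(3), o(4), x(5), i(6), m(7), e(8), b(9). Total: 9 letters.

9


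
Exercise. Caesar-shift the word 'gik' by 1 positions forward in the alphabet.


Shift each letter by 1: g -> h, i -> j, k -> l. Result: 'hjl'.

hjl


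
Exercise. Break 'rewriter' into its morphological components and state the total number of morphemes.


Step 1: Identify prefix: 're' (meaning: again)
Step 2: Identify root: 'write'
Step 3: Identify suffix(es): 'er'
Decomposition: re- (prefix: again) + write (root) + -er (suffix: one who)
Total morphemes: 3

3 morphemes (re- (prefix: again) + write (root) + -er (suffix: one who))


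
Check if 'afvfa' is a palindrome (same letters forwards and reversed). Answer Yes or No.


Forward: 'afvfa'
Reversed: 'afvfa'
They are identical.

Yes


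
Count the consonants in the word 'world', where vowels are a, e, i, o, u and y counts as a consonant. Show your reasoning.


Consonants in 'world': w, r, l, d = 4 consonants.

4


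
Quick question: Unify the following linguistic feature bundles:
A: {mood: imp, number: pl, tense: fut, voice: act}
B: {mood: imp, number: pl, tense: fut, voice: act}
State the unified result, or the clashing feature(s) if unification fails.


Compare features:
mood: A=imp vs B=imp -> unified: imp
number: A=pl vs B=pl -> unified: pl
tense: A=fut vs B=fut -> unified: fut
voice: A=act vs B=act -> unified: act
No clashes found.

Unified: {mood: imp, number: pl, tense: fut, voice: act}


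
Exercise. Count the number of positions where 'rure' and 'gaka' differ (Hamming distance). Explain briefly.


Alignment:
Position 1: 'r' vs 'g' = DIFFER
Position 2: 'u' vs 'a' = DIFFER
Position 3: 'r' vs 'k' = DIFFER
Position 4: 'e' vs 'a' = DIFFER
Total differences: 4

4


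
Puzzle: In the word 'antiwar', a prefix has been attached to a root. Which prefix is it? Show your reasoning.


The word 'antiwar' = 'anti' (prefix) + 'war' (root). The prefix is 'anti'.

anti


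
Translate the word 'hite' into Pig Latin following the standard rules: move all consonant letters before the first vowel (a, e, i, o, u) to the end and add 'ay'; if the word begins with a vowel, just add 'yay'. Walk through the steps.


'hite': move consonant cluster 'h' to end and add 'ay': 'itehay'.

itehay


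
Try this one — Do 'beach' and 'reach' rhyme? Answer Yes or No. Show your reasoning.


Rime (stressed vowel + following sounds) of 'beach': -each = /iːtʃ/
Rime of 'reach': -each = /iːtʃ/
/iːtʃ/ and /iːtʃ/ are the same ending sound, so the words rhyme.

Yes


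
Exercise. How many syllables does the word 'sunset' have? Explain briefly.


Break 'sunset' into syllables: sun-set -> sun | set = 2 syllables

2 syllables


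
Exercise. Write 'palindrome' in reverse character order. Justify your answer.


Reverse 'palindrome' character by character: 'emordnilap'.

emordnilap


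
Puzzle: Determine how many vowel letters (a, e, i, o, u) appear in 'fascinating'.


Vowels in 'fascinating': a, i, a, i = 4 vowels.

4


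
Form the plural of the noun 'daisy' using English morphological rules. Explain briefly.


Apply rule: Change -y to -ies (consonant + y). 'daisy' becomes 'daisies'.

daisies


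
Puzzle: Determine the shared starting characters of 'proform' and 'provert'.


Compare from the start: 3 characters match: 'pro'. Mismatch at position 4: 'f' vs 'v'.

pro


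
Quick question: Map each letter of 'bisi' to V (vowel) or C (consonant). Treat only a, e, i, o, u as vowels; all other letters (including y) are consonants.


Letter mapping: b = C, i = V, s = C, i = V.

CVCV


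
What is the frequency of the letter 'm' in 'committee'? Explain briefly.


Letter 'm' in 'committee': found at position(s) 3, 4 = 2 occurrence(s).

2


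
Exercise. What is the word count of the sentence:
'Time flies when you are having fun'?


Split into words: Time | flies | when | you | are | having | fun = 7 words.

7


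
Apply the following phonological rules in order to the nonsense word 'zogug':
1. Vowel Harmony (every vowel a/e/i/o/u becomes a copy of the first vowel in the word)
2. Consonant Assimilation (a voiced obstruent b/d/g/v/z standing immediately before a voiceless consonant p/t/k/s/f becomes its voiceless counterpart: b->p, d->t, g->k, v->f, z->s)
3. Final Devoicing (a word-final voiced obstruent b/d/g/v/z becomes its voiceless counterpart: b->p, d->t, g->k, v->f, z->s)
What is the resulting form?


Starting form: 'zogug'
Rule 1: Vowel Harmony: all vowels become 'o' (matching first vowel). 'zogug' -> 'zogog'
Rule 2: Consonant Assimilation: no voiced obstruent (b/d/g/v/z) stands immediately before a voiceless consonant (p/t/k/s/f). No change.
Rule 3: Final Devoicing: word-final voiced obstruent 'g' becomes voiceless 'k'. 'zogog' -> 'zogok'
Final form: 'zogok'

zogok


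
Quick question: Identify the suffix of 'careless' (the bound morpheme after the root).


The word 'careless' = 'care' (root) + '-less' (suffix). The suffix is '-less'.

less


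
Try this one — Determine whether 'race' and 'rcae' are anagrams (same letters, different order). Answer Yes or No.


Sorted letters of 'race': 'acer'
Sorted letters of 'rcae': 'acer'
They match.

Yes


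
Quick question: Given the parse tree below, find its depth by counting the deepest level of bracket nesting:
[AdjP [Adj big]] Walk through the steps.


Count bracket nesting levels:
'[' at pos 0: depth = 1
'[' at pos 6: depth = 2
Maximum depth reached: 2

2


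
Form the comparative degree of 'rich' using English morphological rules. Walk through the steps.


Apply comparative formation (add -er): 'rich' -> 'richer'.

richer


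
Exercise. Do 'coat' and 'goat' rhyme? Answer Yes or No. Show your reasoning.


Rime (stressed vowel + following sounds) of 'coat': -oat = /oʊt/
Rime of 'goat': -oat = /oʊt/
/oʊt/ and /oʊt/ are the same ending sound, so the words rhyme.

Yes


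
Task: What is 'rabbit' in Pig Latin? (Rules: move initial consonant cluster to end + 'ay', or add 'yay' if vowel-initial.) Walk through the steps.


'rabbit': move consonant cluster 'r' to end and add 'ay': 'abbitray'.

abbitray


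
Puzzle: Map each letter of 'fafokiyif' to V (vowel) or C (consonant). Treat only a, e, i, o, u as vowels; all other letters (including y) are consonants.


Letter mapping: f = C, a = V, f = C, o = V, k = C, i = V, y = C, i = V, f = C.

CVCVCVCVC


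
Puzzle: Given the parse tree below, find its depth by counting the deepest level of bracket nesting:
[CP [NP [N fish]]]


Count bracket nesting levels:
'[' at pos 0: depth = 1
'[' at pos 4: depth = 2
'[' at pos 8: depth = 3
Maximum depth reached: 3

3


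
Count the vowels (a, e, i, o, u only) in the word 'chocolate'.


Vowels in 'chocolate': o, o, a, e = 4 vowels.

4


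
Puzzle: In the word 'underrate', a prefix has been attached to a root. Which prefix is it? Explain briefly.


The word 'underrate' = 'under' (prefix) + 'rate' (root). The prefix is 'under'.

under


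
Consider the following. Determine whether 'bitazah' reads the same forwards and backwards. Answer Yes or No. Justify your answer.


Forward: 'bitazah'
Reversed: 'hazatib'
They differ.

No


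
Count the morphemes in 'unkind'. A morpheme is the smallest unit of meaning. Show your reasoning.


Decomposition: un- (prefix) + kind (root) = 2 morpheme(s)

2 morphemes


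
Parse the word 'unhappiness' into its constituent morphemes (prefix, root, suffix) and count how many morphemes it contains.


Step 1: Identify prefix: 'un' (meaning: not/reverse)
Step 2: Identify root: 'happy'
Step 3: Identify suffix(es): 'ness'
Decomposition: un- (prefix: not/reverse) + happy (root) + -ness (suffix: state of)
Total morphemes: 3

3 morphemes (un- (prefix: not/reverse) + happy (root) + -ness (suffix: state of))


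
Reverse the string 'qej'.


Reverse 'qej' character by character: 'jeq'.

jeq


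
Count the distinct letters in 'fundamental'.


Unique letters in 'fundamental': {a, d, e, f, l, m, n, t, u} = 9 distinct letters.

9


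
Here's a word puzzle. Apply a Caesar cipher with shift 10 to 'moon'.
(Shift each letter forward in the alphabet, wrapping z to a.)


Shift each letter by 10: m -> w, o -> y, o -> y, n -> x. Result: 'wyyx'.

wyyx


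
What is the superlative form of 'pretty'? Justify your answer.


Apply superlative formation (consonant + y: change y to i, add -est): 'pretty' -> 'prettiest'.

prettiest


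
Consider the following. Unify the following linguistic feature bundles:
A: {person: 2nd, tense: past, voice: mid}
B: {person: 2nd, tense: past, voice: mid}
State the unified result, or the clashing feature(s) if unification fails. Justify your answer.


Compare features:
person: A=2nd vs B=2nd -> unified: 2nd
tense: A=past vs B=past -> unified: past
voice: A=mid vs B=mid -> unified: mid
No clashes found.

Unified: {person: 2nd, tense: past, voice: mid}


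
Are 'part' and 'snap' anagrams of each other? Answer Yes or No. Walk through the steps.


Sorted letters of 'part': 'aprt'
Sorted letters of 'snap': 'anps'
They do not match.

No


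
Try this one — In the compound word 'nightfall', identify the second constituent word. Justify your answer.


Split 'nightfall' into 'night' + 'fall'. The second part is 'fall'.

fall


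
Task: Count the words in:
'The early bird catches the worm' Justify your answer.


Split into words: The | early | bird | catches | the | worm = 6 words.

6


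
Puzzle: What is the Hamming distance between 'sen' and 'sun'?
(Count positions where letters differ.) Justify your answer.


Alignment:
Position 1: 's' vs 's' = match
Position 2: 'e' vs 'u' = DIFFER
Position 3: 'n' vs 'n' = match
Total differences: 1

1


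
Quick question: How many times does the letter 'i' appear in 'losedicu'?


Letter 'i' in 'losedicu': found at position(s) 6 = 1 occurrence(s).

1


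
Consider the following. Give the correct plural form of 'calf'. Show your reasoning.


Apply rule: Change -f to -ves. 'calf' becomes 'calves'.

calves


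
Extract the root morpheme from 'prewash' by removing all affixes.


Remove prefix 'pre' from 'prewash' to get root 'wash'.

wash


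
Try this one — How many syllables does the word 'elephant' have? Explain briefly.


Break 'elephant' into syllables: el-e-phant -> el | e | phant = 3 syllables

3 syllables


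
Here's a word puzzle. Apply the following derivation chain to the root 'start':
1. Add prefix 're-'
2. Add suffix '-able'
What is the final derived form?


Step 1: Add prefix 're-' to 'start' = 'restart'
Step 2: Add suffix '-able' to 'restart' = 'restartable'

restartable


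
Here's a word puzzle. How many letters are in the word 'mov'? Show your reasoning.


Spell out 'mov' and number each letter: m(1), o(2), v(3). Total: 3 letters.

3


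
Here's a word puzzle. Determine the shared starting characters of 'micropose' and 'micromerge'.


Compare from the start: 5 characters match: 'micro'. Mismatch at position 6: 'p' vs 'm'.

micro


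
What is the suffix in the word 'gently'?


The word 'gently' = 'gentle' (root) + '-ly' (suffix). The suffix is '-ly'.

ly


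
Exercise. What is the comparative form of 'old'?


Apply comparative formation (add -er): 'old' -> 'older'.

older


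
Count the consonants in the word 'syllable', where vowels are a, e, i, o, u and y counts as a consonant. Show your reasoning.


Consonants in 'syllable': s, y, l, l, b, l = 6 consonants.

6


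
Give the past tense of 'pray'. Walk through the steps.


Apply rule: Add -ed. 'pray' becomes 'prayed'.

prayed


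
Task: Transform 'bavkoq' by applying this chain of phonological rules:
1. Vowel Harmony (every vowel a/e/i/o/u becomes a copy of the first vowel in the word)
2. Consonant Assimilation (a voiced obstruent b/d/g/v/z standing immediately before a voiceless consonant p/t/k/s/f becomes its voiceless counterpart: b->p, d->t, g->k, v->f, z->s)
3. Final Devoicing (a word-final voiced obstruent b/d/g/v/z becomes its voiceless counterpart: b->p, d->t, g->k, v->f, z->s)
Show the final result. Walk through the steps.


Starting form: 'bavkoq'
Rule 1: Vowel Harmony: all vowels become 'a' (matching first vowel). 'bavkoq' -> 'bavkaq'
Rule 2: Consonant Assimilation: voiced obstruent before voiceless consonant becomes voiceless ('vk' -> 'fk'). 'bavkaq' -> 'bafkaq'
Rule 3: Final Devoicing: final consonant 'q' is not one of the voiced obstruents b/d/g/v/z. No change.
Final form: 'bafkaq'

bafkaq


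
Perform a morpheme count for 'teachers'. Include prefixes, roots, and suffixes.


Decomposition: teach (root) + -er (suffix) + -s (plural) = 3 morpheme(s)

3 morphemes


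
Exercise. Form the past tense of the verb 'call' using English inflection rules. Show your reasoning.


Apply rule: Add -ed. 'call' becomes 'called'.

called


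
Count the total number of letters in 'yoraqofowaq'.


Spell out 'yoraqofowaq' and number each letter: y(1), o(2), r(3), a(4), q(5), o(6), f(7), o(8), w(9), a(10), q(11). Total: 11 letters.

11


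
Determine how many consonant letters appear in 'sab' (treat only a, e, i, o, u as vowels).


Consonants in 'sab': s, b = 2 consonants.

2


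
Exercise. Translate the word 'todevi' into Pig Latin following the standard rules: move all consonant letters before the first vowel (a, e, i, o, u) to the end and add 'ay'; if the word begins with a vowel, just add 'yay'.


'todevi': move consonant cluster 't' to end and add 'ay': 'odevitay'.

odevitay


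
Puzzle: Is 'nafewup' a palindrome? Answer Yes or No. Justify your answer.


Forward: 'nafewup'
Reversed: 'puwefan'
They differ.

No


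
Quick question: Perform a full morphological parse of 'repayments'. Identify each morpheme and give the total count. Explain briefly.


Step 1: Identify prefix: 're' (meaning: again)
Step 2: Identify root: 'pay'
Step 3: Identify suffix(es): 'ment, s'
Decomposition: re- (prefix: again) + pay (root) + -ment (suffix: action/result) + -s (plural)
Total morphemes: 4

4 morphemes (re- (prefix: again) + pay (root) + -ment (suffix: action/result) + -s (plural))


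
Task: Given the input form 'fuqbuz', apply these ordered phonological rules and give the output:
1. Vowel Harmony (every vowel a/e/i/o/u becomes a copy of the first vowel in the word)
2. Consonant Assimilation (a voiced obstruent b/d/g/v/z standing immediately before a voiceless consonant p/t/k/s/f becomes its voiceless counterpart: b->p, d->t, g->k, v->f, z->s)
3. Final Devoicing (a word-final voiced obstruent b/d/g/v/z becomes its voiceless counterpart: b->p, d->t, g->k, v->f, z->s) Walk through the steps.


Starting form: 'fuqbuz'
Rule 1: Vowel Harmony: all vowels already match. No change.
Rule 2: Consonant Assimilation: no voiced obstruent (b/d/g/v/z) stands immediately before a voiceless consonant (p/t/k/s/f). No change.
Rule 3: Final Devoicing: word-final voiced obstruent 'z' becomes voiceless 's'. 'fuqbuz' -> 'fuqbus'
Final form: 'fuqbus'

fuqbus


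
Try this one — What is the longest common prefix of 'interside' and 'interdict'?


Compare from the start: 5 characters match: 'inter'. Mismatch at position 6: 's' vs 'd'.

inter


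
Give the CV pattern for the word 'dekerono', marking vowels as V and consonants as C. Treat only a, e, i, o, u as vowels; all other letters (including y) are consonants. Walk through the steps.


Letter mapping: d = C, e = V, k = C, e = V, r = C, o = V, n = C, o = V.

CVCVCVCV


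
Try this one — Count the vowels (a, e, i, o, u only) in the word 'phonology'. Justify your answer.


Vowels in 'phonology': o, o, o = 3 vowels.

3


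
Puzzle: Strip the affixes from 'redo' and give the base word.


Remove prefix 're' from 'redo' to get root 'do'.

do


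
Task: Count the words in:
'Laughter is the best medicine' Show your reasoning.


Split into words: Laughter | is | the | best | medicine = 5 words.

5


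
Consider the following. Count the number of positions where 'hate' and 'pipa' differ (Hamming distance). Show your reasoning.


Alignment:
Position 1: 'h' vs 'p' = DIFFER
Position 2: 'a' vs 'i' = DIFFER
Position 3: 't' vs 'p' = DIFFER
Position 4: 'e' vs 'a' = DIFFER
Total differences: 4

4


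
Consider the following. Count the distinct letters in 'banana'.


Unique letters in 'banana': {a, b, n} = 3 distinct letters.

3


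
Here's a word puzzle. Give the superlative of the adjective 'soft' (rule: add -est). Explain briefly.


Apply superlative formation (add -est): 'soft' -> 'softest'.

softest


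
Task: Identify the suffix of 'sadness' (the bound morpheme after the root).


The word 'sadness' = 'sad' (root) + '-ness' (suffix). The suffix is '-ness'.

ness


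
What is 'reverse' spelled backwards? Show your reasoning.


Reverse 'reverse' character by character: 'esrever'.

esrever


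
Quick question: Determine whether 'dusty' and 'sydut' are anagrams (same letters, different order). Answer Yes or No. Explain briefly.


Sorted letters of 'dusty': 'dstuy'
Sorted letters of 'sydut': 'dstuy'
They match.

Yes


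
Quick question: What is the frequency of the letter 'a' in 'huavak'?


Letter 'a' in 'huavak': found at position(s) 3, 5 = 2 occurrence(s).

2


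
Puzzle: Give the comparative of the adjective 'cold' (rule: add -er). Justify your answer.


Apply comparative formation (add -er): 'cold' -> 'colder'.

colder


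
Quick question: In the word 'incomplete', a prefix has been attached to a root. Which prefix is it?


The word 'incomplete' = 'in' (prefix) + 'complete' (root). The prefix is 'in'.

in


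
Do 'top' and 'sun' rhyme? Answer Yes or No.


Rime (stressed vowel + following sounds) of 'top': -op = /ɒp/
Rime of 'sun': -un = /ʌn/
/ɒp/ and /ʌn/ are different ending sounds, so the words do not rhyme.

No


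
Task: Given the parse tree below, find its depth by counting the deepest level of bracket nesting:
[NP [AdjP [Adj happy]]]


Count bracket nesting levels:
'[' at pos 0: depth = 1
'[' at pos 4: depth = 2
'[' at pos 10: depth = 3
Maximum depth reached: 3

3


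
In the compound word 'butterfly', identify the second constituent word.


Split 'butterfly' into 'butter' + 'fly'. The second part is 'fly'.

fly


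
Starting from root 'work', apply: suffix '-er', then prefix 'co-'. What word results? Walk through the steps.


Step 1: Add suffix '-er' to 'work' = 'worker'
Step 2: Add prefix 'co-' to 'worker' = 'coworker'

coworker


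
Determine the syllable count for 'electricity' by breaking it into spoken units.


Break 'electricity' into syllables: e-lec-tric-i-ty -> e | lec | tric | i | ty = 5 syllables

5 syllables


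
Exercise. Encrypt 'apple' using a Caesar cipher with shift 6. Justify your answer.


Shift each letter by 6: a -> g, p -> v, p -> v, l -> r, e -> k. Result: 'gvvrk'.

gvvrk


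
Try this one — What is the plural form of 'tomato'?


Apply rule: Add -es (consonant + o). 'tomato' becomes 'tomatoes'.

tomatoes


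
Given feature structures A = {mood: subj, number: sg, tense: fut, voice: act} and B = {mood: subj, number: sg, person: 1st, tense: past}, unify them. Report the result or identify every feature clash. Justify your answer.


Compare features:
mood: A=subj vs B=subj -> unified: subj
number: A=sg vs B=sg -> unified: sg
person: A=_ vs B=1st -> unified: 1st
tense: A=fut vs B=past -> CLASH
voice: A=act vs B=_ -> unified: act
Clash detected on feature 'tense' (fut vs past); unification fails.

CLASH on 'tense' (fut vs past)


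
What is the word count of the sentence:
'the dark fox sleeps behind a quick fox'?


Split into words: the | dark | fox | sleeps | behind | a | quick | fox = 8 words.

8


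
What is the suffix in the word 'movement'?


The word 'movement' = 'move' (root) + '-ment' (suffix). The suffix is '-ment'.

ment


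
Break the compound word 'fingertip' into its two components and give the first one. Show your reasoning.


Split 'fingertip' into 'finger' + 'tip'. The first part is 'finger'.

finger


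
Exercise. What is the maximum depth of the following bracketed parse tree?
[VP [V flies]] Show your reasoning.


Count bracket nesting levels:
'[' at pos 0: depth = 1
'[' at pos 4: depth = 2
Maximum depth reached: 2

2


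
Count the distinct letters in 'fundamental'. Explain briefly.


Unique letters in 'fundamental': {a, d, e, f, l, m, n, t, u} = 9 distinct letters.

9


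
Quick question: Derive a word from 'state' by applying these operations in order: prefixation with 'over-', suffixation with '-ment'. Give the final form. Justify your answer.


Step 1: Add prefix 'over-' to 'state' = 'overstate'
Step 2: Add suffix '-ment' to 'overstate' = 'overstatement'

overstatement


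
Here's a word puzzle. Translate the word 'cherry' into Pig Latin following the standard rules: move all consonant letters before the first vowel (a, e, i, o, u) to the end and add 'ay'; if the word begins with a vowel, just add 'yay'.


'cherry': move consonant cluster 'ch' to end and add 'ay': 'errychay'.

errychay


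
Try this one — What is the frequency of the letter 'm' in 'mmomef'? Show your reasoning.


Letter 'm' in 'mmomef': found at position(s) 1, 2, 4 = 3 occurrence(s).

3


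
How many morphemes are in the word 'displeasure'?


Decomposition: dis- (prefix) + please (root) + -ure (suffix) = 3 morpheme(s)

3 morphemes


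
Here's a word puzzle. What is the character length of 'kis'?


Spell out 'kis' and number each letter: k(1), i(2), s(3). Total: 3 letters.

3


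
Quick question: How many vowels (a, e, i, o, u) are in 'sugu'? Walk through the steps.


Vowels in 'sugu': u, u = 2 vowels.

2


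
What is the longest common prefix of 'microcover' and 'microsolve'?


Compare from the start: 5 characters match: 'micro'. Mismatch at position 6: 'c' vs 's'.

micro


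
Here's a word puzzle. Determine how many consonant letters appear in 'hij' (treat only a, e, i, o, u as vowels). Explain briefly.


Consonants in 'hij': h, j = 2 consonants.

2


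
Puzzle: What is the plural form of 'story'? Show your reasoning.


Apply rule: Change -y to -ies (consonant + y). 'story' becomes 'stories'.

stories


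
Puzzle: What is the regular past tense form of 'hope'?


Apply rule: Add -d (word ends in -e). 'hope' becomes 'hoped'.

hoped


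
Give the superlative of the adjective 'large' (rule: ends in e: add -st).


Apply superlative formation (ends in e: add -st): 'large' -> 'largest'.

largest


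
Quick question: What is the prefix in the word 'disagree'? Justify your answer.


The word 'disagree' = 'dis' (prefix) + 'agree' (root). The prefix is 'dis'.

dis


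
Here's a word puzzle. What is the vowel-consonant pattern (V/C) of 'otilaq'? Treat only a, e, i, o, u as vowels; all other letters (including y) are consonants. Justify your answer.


Letter mapping: o = V, t = C, i = V, l = C, a = V, q = C.

VCVCVC


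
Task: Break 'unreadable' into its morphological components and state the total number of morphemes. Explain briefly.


Step 1: Identify prefix: 'un' (meaning: not/reverse)
Step 2: Identify root: 'read'
Step 3: Identify suffix(es): 'able'
Decomposition: un- (prefix: not/reverse) + read (root) + -able (suffix: capable of)
Total morphemes: 3

3 morphemes (un- (prefix: not/reverse) + read (root) + -able (suffix: capable of))


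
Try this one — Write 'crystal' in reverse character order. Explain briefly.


Reverse 'crystal' character by character: 'latsyrc'.

latsyrc


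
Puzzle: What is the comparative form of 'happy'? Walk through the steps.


Apply comparative formation (consonant + y: change y to i, add -er): 'happy' -> 'happier'.

happier


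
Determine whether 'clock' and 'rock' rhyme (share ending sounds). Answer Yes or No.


Rime (stressed vowel + following sounds) of 'clock': -ock = /ɒk/
Rime of 'rock': -ock = /ɒk/
/ɒk/ and /ɒk/ are the same ending sound, so the words rhyme.

Yes


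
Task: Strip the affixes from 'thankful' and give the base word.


Remove suffix '-ful' from 'thankful' to get root 'thank'.

thank


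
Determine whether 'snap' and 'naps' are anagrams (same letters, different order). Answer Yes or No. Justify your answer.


Sorted letters of 'snap': 'anps'
Sorted letters of 'naps': 'anps'
They match.

Yes


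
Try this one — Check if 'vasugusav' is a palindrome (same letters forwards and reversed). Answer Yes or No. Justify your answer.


Forward: 'vasugusav'
Reversed: 'vasugusav'
They are identical.

Yes


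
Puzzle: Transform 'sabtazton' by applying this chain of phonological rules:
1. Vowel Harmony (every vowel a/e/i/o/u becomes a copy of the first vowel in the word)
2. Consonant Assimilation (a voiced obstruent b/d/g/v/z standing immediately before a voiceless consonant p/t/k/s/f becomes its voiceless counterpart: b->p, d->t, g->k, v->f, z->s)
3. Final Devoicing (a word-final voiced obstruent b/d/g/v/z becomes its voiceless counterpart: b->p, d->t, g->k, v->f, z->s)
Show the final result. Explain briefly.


Starting form: 'sabtazton'
Rule 1: Vowel Harmony: all vowels become 'a' (matching first vowel). 'sabtazton' -> 'sabtaztan'
Rule 2: Consonant Assimilation: voiced obstruent before voiceless consonant becomes voiceless ('bt' -> 'pt', 'zt' -> 'st'). 'sabtaztan' -> 'saptastan'
Rule 3: Final Devoicing: final consonant 'n' is not one of the voiced obstruents b/d/g/v/z. No change.
Final form: 'saptastan'

saptastan


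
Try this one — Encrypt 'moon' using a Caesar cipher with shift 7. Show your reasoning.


Shift each letter by 7: m -> t, o -> v, o -> v, n -> u. Result: 'tvvu'.

tvvu


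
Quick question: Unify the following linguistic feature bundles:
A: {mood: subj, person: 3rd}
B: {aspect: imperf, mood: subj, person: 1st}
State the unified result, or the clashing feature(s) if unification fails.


Compare features:
aspect: A=_ vs B=imperf -> unified: imperf
mood: A=subj vs B=subj -> unified: subj
person: A=3rd vs B=1st -> CLASH
Clash detected on feature 'person' (3rd vs 1st); unification fails.

CLASH on 'person' (3rd vs 1st)


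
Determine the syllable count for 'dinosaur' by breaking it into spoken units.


Break 'dinosaur' into syllables: di-no-saur -> di | no | saur = 3 syllables

3 syllables


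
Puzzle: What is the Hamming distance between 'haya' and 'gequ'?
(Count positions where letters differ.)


Alignment:
Position 1: 'h' vs 'g' = DIFFER
Position 2: 'a' vs 'e' = DIFFER
Position 3: 'y' vs 'q' = DIFFER
Position 4: 'a' vs 'u' = DIFFER
Total differences: 4

4


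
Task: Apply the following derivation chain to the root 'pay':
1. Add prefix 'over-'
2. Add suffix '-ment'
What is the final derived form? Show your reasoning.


Step 1: Add prefix 'over-' to 'pay' = 'overpay'
Step 2: Add suffix '-ment' to 'overpay' = 'overpayment'

overpayment


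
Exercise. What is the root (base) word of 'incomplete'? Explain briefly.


Remove prefix 'in' from 'incomplete' to get root 'complete'.

complete


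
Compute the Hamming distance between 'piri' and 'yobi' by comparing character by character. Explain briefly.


Alignment:
Position 1: 'p' vs 'y' = DIFFER
Position 2: 'i' vs 'o' = DIFFER
Position 3: 'r' vs 'b' = DIFFER
Position 4: 'i' vs 'i' = match
Total differences: 3

3


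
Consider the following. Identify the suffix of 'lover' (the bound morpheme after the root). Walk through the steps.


The word 'lover' = 'love' (root) + '-er' (suffix). The suffix is '-er'.

er


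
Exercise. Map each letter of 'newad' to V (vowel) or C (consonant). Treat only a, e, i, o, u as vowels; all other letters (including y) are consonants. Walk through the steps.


Letter mapping: n = C, e = V, w = C, a = V, d = C.

CVCVC


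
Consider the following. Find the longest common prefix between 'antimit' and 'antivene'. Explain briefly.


Compare from the start: 4 characters match: 'anti'. Mismatch at position 5: 'm' vs 'v'.

anti


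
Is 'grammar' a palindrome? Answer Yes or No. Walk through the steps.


Forward: 'grammar'
Reversed: 'rammarg'
They differ.

No


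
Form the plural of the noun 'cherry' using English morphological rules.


Apply rule: Change -y to -ies (consonant + y). 'cherry' becomes 'cherries'.

cherries


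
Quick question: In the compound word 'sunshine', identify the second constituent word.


Split 'sunshine' into 'sun' + 'shine'. The second part is 'shine'.

shine


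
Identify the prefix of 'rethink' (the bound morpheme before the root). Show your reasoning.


The word 'rethink' = 're' (prefix) + 'think' (root). The prefix is 're'.

re


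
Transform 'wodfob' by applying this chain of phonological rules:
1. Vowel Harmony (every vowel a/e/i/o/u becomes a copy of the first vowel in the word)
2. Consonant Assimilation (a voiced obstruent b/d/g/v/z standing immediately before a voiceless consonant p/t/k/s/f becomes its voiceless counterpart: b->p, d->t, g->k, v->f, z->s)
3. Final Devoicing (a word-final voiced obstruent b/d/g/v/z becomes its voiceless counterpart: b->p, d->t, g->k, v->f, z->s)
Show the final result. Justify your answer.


Starting form: 'wodfob'
Rule 1: Vowel Harmony: all vowels already match. No change.
Rule 2: Consonant Assimilation: voiced obstruent before voiceless consonant becomes voiceless ('df' -> 'tf'). 'wodfob' -> 'wotfob'
Rule 3: Final Devoicing: word-final voiced obstruent 'b' becomes voiceless 'p'. 'wotfob' -> 'wotfop'
Final form: 'wotfop'

wotfop


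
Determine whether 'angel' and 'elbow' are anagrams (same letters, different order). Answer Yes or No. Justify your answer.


Sorted letters of 'angel': 'aegln'
Sorted letters of 'elbow': 'below'
They do not match.

No


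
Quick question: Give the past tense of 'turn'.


Apply rule: Add -ed. 'turn' becomes 'turned'.

turned


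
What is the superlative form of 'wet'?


Apply superlative formation (double final consonant, add -est): 'wet' -> 'wettest'.

wettest


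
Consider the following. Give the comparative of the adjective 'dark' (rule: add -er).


Apply comparative formation (add -er): 'dark' -> 'darker'.

darker


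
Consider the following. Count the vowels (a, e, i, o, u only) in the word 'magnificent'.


Vowels in 'magnificent': a, i, i, e = 4 vowels.

4


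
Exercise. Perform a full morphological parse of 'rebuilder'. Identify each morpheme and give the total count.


Step 1: Identify prefix: 're' (meaning: again)
Step 2: Identify root: 'build'
Step 3: Identify suffix(es): 'er'
Decomposition: re- (prefix: again) + build (root) + -er (suffix: one who)
Total morphemes: 3

3 morphemes (re- (prefix: again) + build (root) + -er (suffix: one who))


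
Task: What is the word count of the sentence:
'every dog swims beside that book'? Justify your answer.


Split into words: every | dog | swims | beside | that | book = 6 words.

6


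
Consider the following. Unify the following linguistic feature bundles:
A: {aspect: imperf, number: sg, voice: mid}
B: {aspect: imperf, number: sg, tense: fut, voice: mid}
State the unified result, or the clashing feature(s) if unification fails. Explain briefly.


Compare features:
aspect: A=imperf vs B=imperf -> unified: imperf
number: A=sg vs B=sg -> unified: sg
tense: A=_ vs B=fut -> unified: fut
voice: A=mid vs B=mid -> unified: mid
No clashes found.

Unified: {aspect: imperf, number: sg, tense: fut, voice: mid}


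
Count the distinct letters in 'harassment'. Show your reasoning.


Unique letters in 'harassment': {a, e, h, m, n, r, s, t} = 8 distinct letters.

8


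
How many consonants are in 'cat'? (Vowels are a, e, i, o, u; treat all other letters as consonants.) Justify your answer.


Consonants in 'cat': c, t = 2 consonants.

2


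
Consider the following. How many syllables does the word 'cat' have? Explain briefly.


Break 'cat' into syllables: cat -> cat = 1 syllable

1 syllable


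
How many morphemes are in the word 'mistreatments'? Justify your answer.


Decomposition: mis- (prefix) + treat (root) + -ment (suffix) + -s (plural) = 4 morpheme(s)

4 morphemes


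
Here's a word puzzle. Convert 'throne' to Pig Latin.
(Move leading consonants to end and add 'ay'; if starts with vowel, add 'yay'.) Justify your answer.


'throne': move consonant cluster 'thr' to end and add 'ay': 'onethray'.

onethray


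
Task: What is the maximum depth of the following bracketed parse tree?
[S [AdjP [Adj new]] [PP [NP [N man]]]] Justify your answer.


Count bracket nesting levels:
'[' at pos 0: depth = 1
'[' at pos 3: depth = 2
'[' at pos 9: depth = 3
'[' at pos 20: depth = 2
'[' at pos 24: depth = 3
'[' at pos 28: depth = 4
Maximum depth reached: 4

4


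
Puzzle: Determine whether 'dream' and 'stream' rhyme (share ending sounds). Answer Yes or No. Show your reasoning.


Rime (stressed vowel + following sounds) of 'dream': -eam = /iːm/
Rime of 'stream': -eam = /iːm/
/iːm/ and /iːm/ are the same ending sound, so the words rhyme.

Yes


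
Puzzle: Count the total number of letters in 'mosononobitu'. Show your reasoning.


Spell out 'mosononobitu' and number each letter: m(1), o(2), s(3), o(4), n(5), o(6), n(7), o(8), b(9), i(10), t(11), u(12). Total: 12 letters.

12


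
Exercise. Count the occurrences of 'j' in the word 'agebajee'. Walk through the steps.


Letter 'j' in 'agebajee': found at position(s) 6 = 1 occurrence(s).

1


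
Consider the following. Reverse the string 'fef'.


Reverse 'fef' character by character: 'fef'.

fef
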